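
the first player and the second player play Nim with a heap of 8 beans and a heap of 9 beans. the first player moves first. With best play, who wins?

Bitwise XOR of the heap sizes:
  1000  (8)
  1001  (9)
  ----
  0001  (1)
The nim-sum is 1 ≠ 0, so this is an N-position: the player to move can win; the first player has a winning move.

the first player wins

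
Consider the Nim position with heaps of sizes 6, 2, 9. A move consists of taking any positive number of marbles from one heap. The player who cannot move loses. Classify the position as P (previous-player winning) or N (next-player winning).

Compute the nim-sum pairwise:
6 ⊕ 2 = 4
4 ⊕ 9 = 13
The nim-sum is 13 ≠ 0, so this is an N-position: the player to move can win.

N-position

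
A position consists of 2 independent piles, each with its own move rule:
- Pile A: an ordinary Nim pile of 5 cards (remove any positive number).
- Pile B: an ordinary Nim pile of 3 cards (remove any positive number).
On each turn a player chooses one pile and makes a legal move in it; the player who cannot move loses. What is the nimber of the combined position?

Pile A is a plain Nim pile of size 5, so its Grundy value is 5.
Pile B is a plain Nim pile of size 3, so its Grundy value is 3.
The value of a disjunctive sum is the nim-sum of the parts.
Combined value = 5 XOR 3 = 6.

6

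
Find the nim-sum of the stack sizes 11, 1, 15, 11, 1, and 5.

Bitwise XOR of the heap sizes:
  1011  (11)
  0001  (1)
  1111  (15)
  1011  (11)
  0001  (1)
  0101  (5)
  ----
  1010  (10)

10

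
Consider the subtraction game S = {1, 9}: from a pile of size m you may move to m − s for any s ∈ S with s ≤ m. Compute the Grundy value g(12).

0

Compute g(0), g(1), … for moves {1, 9}:
g(0) = mex{} = 0
g(1) = mex{0} = 1
g(2) = mex{1} = 0
g(3) = mex{0} = 1
g(4) = mex{1} = 0
g(5) = mex{0} = 1
g(6) = mex{1} = 0
g(7) = mex{0} = 1
g(8) = mex{1} = 0
g(9) = mex{0} = 1
g(10) = mex{1} = 0
g(11) = mex{0} = 1
g(12) = mex{1} = 0
So g(12) = 0.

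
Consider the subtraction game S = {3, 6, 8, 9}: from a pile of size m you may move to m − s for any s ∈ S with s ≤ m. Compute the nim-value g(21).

Compute g(0), g(1), … for moves {3, 6, 8, 9}:
k:     0  1  2  3  4  5  6  7  8  9 10 11 12 13 14 15 16 17 18 19 20 21
g(k):  0  0  0  1  1  1  2  2  2  3  3  3  0  0  0  1  1  1  2  2  2  3
So g(21) = 3.

3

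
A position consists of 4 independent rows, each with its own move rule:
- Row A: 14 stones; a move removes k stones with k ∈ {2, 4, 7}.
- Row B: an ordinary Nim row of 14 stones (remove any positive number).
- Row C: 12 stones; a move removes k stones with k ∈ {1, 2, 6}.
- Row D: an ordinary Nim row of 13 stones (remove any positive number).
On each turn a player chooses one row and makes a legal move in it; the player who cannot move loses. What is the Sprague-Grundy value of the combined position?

For row A, compute g(0), g(1), … with moves {2, 4, 7}:
g(0) = mex{} = 0
g(1) = mex{} = 0
g(2) = mex{0} = 1
g(3) = mex{0} = 1
g(4) = mex{0,1} = 2
g(5) = mex{0,1} = 2
g(6) = mex{1,2} = 0
g(7) = mex{0,1,2} = 3
g(8) = mex{0,2} = 1
g(9) = mex{1,2,3} = 0
g(10) = mex{0,1} = 2
g(11) = mex{0,2,3} = 1
g(12) = mex{1,2} = 0
g(13) = mex{0,1} = 2
g(14) = mex{0,2,3} = 1
So g(14) = 1.
Row B is a plain Nim row of size 14, so its Grundy value is 14.
Build the Grundy sequence for row C with g(k) = mex{g(k−s) : s ∈ {1, 2, 6}, s ≤ k}:
k:     0  1  2  3  4  5  6  7  8  9 10 11 12
g(k):  0  1  2  0  1  2  3  0  1  2  0  1  2
So g(12) = 2.
Row D is a plain Nim row of size 13, so its Grundy value is 13.
The value of a disjunctive sum is the nim-sum of the parts.
Combined value = 1 XOR 14 XOR 2 XOR 13 = 0.

0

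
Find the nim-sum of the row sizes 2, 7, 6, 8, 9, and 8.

10

Compute the nim-sum pairwise:
2 XOR 7 = 5
5 XOR 6 = 3
3 XOR 8 = 11
11 XOR 9 = 2
2 XOR 8 = 10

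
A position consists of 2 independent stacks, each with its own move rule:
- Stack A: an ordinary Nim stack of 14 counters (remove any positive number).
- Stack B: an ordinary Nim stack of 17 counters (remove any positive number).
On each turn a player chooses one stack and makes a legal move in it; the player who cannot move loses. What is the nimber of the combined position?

Stack A is a plain Nim stack of size 14, so its Grundy value is 14.
Stack B is a plain Nim stack of size 17, so its Grundy value is 17.
The value of a disjunctive sum is the nim-sum of the parts.
Combined value = 14 ⊕ 17 = 31.

31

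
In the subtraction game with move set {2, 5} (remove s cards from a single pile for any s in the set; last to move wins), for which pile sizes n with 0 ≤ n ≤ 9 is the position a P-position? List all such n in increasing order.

Grundy values for subtraction set {2, 5}:
g(0) = mex{} = 0
g(1) = mex{} = 0
g(2) = mex{0} = 1
g(3) = mex{0} = 1
g(4) = mex{1} = 0
g(5) = mex{0,1} = 2
g(6) = mex{0} = 1
g(7) = mex{1,2} = 0
g(8) = mex{1} = 0
g(9) = mex{0} = 1
The P-positions (g = 0) in 0..9 are 0, 1, 4, 7, 8.

0, 1, 4, 7, 8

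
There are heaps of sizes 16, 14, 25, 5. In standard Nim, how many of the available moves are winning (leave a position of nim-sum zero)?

Compute the nim-sum pairwise:
16 ^ 14 = 30
30 ^ 25 = 7
7 ^ 5 = 2
The overall nim-sum is X = 2. A heap of size p has a winning move iff p XOR X < p (reduce it to p XOR X).
  16: 16 XOR 2 = 18 ≥ 16 — no move.
  14: 14 XOR 2 = 12 < 14 — winning move (to 12).
  25: 25 XOR 2 = 27 ≥ 25 — no move.
  5: 5 XOR 2 = 7 ≥ 5 — no move.
That gives 1 winning move.

1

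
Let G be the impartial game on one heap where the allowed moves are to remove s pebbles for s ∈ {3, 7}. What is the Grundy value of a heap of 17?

2

Build the Grundy sequence with g(k) = mex{g(k−s) : s ∈ {3, 7}, s ≤ k}:
k:     0  1  2  3  4  5  6  7  8  9 10 11 12 13 14 15 16 17
g(k):  0  0  0  1  1  1  0  2  2  1  0  0  0  1  1  1  0  2
So g(17) = 2.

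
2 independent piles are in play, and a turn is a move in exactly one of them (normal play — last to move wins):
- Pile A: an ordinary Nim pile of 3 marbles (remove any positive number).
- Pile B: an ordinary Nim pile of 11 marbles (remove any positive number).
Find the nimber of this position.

8

Pile A is a plain Nim pile of size 3, so its Grundy value is 3.
Pile B is a plain Nim pile of size 11, so its Grundy value is 11.
The value of a disjunctive sum is the nim-sum of the parts.
Combined value = 3 XOR 11 = 8.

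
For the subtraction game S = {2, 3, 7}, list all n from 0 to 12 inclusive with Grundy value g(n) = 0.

Grundy values for subtraction set {2, 3, 7}:
k:     0  1  2  3  4  5  6  7  8  9 10 11 12
g(k):  0  0  1  1  2  0  0  1  1  2  0  0  1
The P-positions (g = 0) in 0..12 are 0, 1, 5, 6, 10, 11.

0, 1, 5, 6, 10, 11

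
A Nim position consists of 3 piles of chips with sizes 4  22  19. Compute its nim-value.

1

Compute the nim-sum pairwise:
4 ^ 22 = 18
18 ^ 19 = 1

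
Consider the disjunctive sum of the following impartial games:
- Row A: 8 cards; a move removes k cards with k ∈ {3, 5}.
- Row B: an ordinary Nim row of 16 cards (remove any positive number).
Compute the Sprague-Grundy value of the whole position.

Grundy values for row A (subtraction set {3, 5}):
k:     0  1  2  3  4  5  6  7  8
g(k):  0  0  0  1  1  1  2  2  0
So g(8) = 0.
Row B is a plain Nim row of size 16, so its Grundy value is 16.
The value of a disjunctive sum is the nim-sum of the parts.
Combined value = 0 ⊕ 16 = 16.

16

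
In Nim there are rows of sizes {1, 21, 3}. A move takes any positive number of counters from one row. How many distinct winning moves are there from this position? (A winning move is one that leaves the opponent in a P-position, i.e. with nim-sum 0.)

1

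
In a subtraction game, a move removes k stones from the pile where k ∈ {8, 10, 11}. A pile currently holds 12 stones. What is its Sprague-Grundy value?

Grundy values for subtraction set {8, 10, 11}:
k:     0  1  2  3  4  5  6  7  8  9 10 11 12
g(k):  0  0  0  0  0  0  0  0  1  1  1  1  1
So g(12) = 1.

1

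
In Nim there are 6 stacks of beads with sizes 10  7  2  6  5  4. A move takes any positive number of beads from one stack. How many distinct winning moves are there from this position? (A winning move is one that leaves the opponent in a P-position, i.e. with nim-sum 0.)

1

In binary:
  1010  (10)
  0111  (7)
  0010  (2)
  0110  (6)
  0101  (5)
  0100  (4)
  ----
  1000  (8)
The overall nim-sum is X = 8. A stack of size p has a winning move iff p XOR X < p (reduce it to p XOR X).
  10: 10 XOR 8 = 2 < 10 — winning move (to 2).
  7: 7 XOR 8 = 15 ≥ 7 — no move.
  2: 2 XOR 8 = 10 ≥ 2 — no move.
  6: 6 XOR 8 = 14 ≥ 6 — no move.
  5: 5 XOR 8 = 13 ≥ 5 — no move.
  4: 4 XOR 8 = 12 ≥ 4 — no move.
That gives 1 winning move.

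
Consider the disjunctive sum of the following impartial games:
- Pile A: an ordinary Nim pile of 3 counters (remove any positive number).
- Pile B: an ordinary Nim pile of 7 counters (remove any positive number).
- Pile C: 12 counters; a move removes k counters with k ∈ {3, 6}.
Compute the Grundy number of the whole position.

5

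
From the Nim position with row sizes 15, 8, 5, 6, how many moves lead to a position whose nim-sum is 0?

3

Compute the nim-sum pairwise:
15 ⊕ 8 = 7
7 ⊕ 5 = 2
2 ⊕ 6 = 4
The overall nim-sum is X = 4. A row of size p has a winning move iff p XOR X < p (reduce it to p XOR X).
  15: 15 XOR 4 = 11 < 15 — winning move (to 11).
  8: 8 XOR 4 = 12 ≥ 8 — no move.
  5: 5 XOR 4 = 1 < 5 — winning move (to 1).
  6: 6 XOR 4 = 2 < 6 — winning move (to 2).
That gives 3 winning moves.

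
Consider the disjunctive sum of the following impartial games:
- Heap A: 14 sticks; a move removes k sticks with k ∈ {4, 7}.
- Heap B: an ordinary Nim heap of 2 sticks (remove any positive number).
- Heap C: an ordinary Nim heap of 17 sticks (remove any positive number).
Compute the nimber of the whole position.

19

Build the Grundy sequence for heap A with g(k) = mex{g(k−s) : s ∈ {4, 7}, s ≤ k}:
g(0) = mex{} = 0
g(1) = mex{} = 0
g(2) = mex{} = 0
g(3) = mex{} = 0
g(4) = mex{0} = 1
g(5) = mex{0} = 1
g(6) = mex{0} = 1
g(7) = mex{0} = 1
g(8) = mex{0,1} = 2
g(9) = mex{0,1} = 2
g(10) = mex{0,1} = 2
g(11) = mex{1} = 0
g(12) = mex{1,2} = 0
g(13) = mex{1,2} = 0
g(14) = mex{1,2} = 0
So g(14) = 0.
Heap B is a plain Nim heap of size 2, so its Grundy value is 2.
Heap C is a plain Nim heap of size 17, so its Grundy value is 17.
The value of a disjunctive sum is the nim-sum of the parts.
Combined value = 0 XOR 2 XOR 17 = 19.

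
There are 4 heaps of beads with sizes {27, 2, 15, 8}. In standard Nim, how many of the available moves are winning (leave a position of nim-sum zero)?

Compute the nim-sum pairwise:
27 XOR 2 = 25
25 XOR 15 = 22
22 XOR 8 = 30
The overall nim-sum is X = 30. A heap of size p has a winning move iff p XOR X < p (reduce it to p XOR X).
  27: 27 XOR 30 = 5 < 27 — winning move (to 5).
  2: 2 XOR 30 = 28 ≥ 2 — no move.
  15: 15 XOR 30 = 17 ≥ 15 — no move.
  8: 8 XOR 30 = 22 ≥ 8 — no move.
That gives 1 winning move.

1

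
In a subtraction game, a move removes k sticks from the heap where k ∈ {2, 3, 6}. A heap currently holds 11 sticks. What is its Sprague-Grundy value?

1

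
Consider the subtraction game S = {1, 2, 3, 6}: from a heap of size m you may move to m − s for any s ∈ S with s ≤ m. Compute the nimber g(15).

3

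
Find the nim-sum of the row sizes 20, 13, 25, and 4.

Bitwise XOR of the heap sizes:
  10100  (20)
  01101  (13)
  11001  (25)
  00100  (4)
  -----
  00100  (4)

4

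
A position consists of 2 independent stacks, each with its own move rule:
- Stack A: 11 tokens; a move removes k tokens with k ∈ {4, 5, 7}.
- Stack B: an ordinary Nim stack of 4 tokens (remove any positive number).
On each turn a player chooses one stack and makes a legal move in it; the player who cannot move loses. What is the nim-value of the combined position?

Build the Grundy sequence for stack A with g(k) = mex{g(k−s) : s ∈ {4, 5, 7}, s ≤ k}:
g(0) = mex{} = 0
g(1) = mex{} = 0
g(2) = mex{} = 0
g(3) = mex{} = 0
g(4) = mex{0} = 1
g(5) = mex{0} = 1
g(6) = mex{0} = 1
g(7) = mex{0} = 1
g(8) = mex{0,1} = 2
g(9) = mex{0,1} = 2
g(10) = mex{0,1} = 2
g(11) = mex{1} = 0
So g(11) = 0.
Stack B is a plain Nim stack of size 4, so its Grundy value is 4.
By the Sprague-Grundy theorem, the Grundy value of a sum of independent games is the XOR of the component values.
Combined value = 0 XOR 4 = 4.

4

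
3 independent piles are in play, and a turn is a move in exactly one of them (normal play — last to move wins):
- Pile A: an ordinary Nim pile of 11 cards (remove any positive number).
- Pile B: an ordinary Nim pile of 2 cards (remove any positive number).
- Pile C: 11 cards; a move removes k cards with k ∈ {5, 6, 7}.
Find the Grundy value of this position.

11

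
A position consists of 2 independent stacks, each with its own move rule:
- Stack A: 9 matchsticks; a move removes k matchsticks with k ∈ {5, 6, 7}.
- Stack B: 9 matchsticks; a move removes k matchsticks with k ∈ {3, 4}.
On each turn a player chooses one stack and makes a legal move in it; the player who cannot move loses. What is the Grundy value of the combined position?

1

For stack A, compute g(0), g(1), … with moves {5, 6, 7}:
k:     0  1  2  3  4  5  6  7  8  9
g(k):  0  0  0  0  0  1  1  1  1  1
So g(9) = 1.
For stack B, compute g(0), g(1), … with moves {3, 4}:
k:     0  1  2  3  4  5  6  7  8  9
g(k):  0  0  0  1  1  1  2  0  0  0
So g(9) = 0.
The value of a disjunctive sum is the nim-sum of the parts.
Combined value = 1 XOR 0 = 1.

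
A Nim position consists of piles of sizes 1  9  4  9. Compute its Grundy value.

Nim-sum: 1 XOR 9 XOR 4 XOR 9 = 5.

5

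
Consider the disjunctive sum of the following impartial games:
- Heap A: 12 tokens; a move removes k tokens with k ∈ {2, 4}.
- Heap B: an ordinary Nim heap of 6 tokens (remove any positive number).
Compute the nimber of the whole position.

Grundy values for heap A (subtraction set {2, 4}):
g(0) = mex{} = 0
g(1) = mex{} = 0
g(2) = mex{0} = 1
g(3) = mex{0} = 1
g(4) = mex{0,1} = 2
g(5) = mex{0,1} = 2
g(6) = mex{1,2} = 0
g(7) = mex{1,2} = 0
g(8) = mex{0,2} = 1
g(9) = mex{0,2} = 1
g(10) = mex{0,1} = 2
g(11) = mex{0,1} = 2
g(12) = mex{1,2} = 0
So g(12) = 0.
Heap B is a plain Nim heap of size 6, so its Grundy value is 6.
The value of a disjunctive sum is the nim-sum of the parts.
Combined value = 0 ⊕ 6 = 6.

6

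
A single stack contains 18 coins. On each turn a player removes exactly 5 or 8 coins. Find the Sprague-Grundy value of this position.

Build the Grundy sequence with g(k) = mex{g(k−s) : s ∈ {5, 8}, s ≤ k}:
k:     0  1  2  3  4  5  6  7  8  9 10 11 12 13 14 15 16 17 18
g(k):  0  0  0  0  0  1  1  1  1  1  2  2  2  0  0  0  0  0  1
So g(18) = 1.

1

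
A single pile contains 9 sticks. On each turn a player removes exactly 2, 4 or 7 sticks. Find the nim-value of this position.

Compute g(0), g(1), … for moves {2, 4, 7}:
k:     0  1  2  3  4  5  6  7  8  9
g(k):  0  0  1  1  2  2  0  3  1  0
So g(9) = 0.

0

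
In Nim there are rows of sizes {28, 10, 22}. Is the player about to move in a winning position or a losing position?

Losing position

Bitwise XOR of the heap sizes:
  11100  (28)
  01010  (10)
  10110  (22)
  -----
  00000  (0)
The nim-sum is 0, so this is a P-position: the player to move is in a losing position under optimal play.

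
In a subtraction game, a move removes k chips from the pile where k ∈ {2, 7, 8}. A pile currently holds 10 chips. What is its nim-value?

Build the Grundy sequence with g(k) = mex{g(k−s) : s ∈ {2, 7, 8}, s ≤ k}:
g(0) = mex{} = 0
g(1) = mex{} = 0
g(2) = mex{0} = 1
g(3) = mex{0} = 1
g(4) = mex{1} = 0
g(5) = mex{1} = 0
g(6) = mex{0} = 1
g(7) = mex{0} = 1
g(8) = mex{0,1} = 2
g(9) = mex{0,1} = 2
g(10) = mex{1,2} = 0
So g(10) = 0.

0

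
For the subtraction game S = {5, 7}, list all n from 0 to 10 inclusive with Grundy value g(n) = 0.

0, 1, 2, 3, 4

Build the Grundy sequence with g(k) = mex{g(k−s) : s ∈ {5, 7}, s ≤ k}:
g(0) = mex{} = 0
g(1) = mex{} = 0
g(2) = mex{} = 0
g(3) = mex{} = 0
g(4) = mex{} = 0
g(5) = mex{0} = 1
g(6) = mex{0} = 1
g(7) = mex{0} = 1
g(8) = mex{0} = 1
g(9) = mex{0} = 1
g(10) = mex{0,1} = 2
The P-positions (g = 0) in 0..10 are 0, 1, 2, 3, 4.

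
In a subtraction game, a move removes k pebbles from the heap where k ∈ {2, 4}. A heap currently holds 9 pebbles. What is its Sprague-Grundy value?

Compute g(0), g(1), … for moves {2, 4}:
k:     0  1  2  3  4  5  6  7  8  9
g(k):  0  0  1  1  2  2  0  0  1  1
So g(9) = 1.

1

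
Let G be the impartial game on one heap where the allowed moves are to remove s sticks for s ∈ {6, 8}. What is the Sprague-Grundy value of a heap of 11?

1

Grundy values for subtraction set {6, 8}:
k:     0  1  2  3  4  5  6  7  8  9 10 11
g(k):  0  0  0  0  0  0  1  1  1  1  1  1
So g(11) = 1.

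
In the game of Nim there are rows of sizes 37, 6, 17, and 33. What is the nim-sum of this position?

19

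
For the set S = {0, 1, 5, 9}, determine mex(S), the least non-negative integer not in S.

2

The values 0, 1 are all present; 2 is the first non-negative integer missing from the set.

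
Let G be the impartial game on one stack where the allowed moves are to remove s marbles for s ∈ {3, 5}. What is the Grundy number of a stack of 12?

Build the Grundy sequence with g(k) = mex{g(k−s) : s ∈ {3, 5}, s ≤ k}:
k:     0  1  2  3  4  5  6  7  8  9 10 11 12
g(k):  0  0  0  1  1  1  2  2  0  0  0  1  1
So g(12) = 1.

1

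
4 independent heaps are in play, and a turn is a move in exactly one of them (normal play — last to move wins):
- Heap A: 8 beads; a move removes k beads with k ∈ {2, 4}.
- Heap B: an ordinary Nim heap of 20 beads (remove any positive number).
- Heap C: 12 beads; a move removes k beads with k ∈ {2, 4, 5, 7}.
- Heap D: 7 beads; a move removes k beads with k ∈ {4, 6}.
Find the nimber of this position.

21

For heap A, compute g(0), g(1), … with moves {2, 4}:
k:     0  1  2  3  4  5  6  7  8
g(k):  0  0  1  1  2  2  0  0  1
So g(8) = 1.
Heap B is a plain Nim heap of size 20, so its Grundy value is 20.
Build the Grundy sequence for heap C with g(k) = mex{g(k−s) : s ∈ {2, 4, 5, 7}, s ≤ k}:
g(0) = mex{} = 0
g(1) = mex{} = 0
g(2) = mex{0} = 1
g(3) = mex{0} = 1
g(4) = mex{0,1} = 2
g(5) = mex{0,1} = 2
g(6) = mex{0,1,2} = 3
g(7) = mex{0,1,2} = 3
g(8) = mex{0,1,2,3} = 4
g(9) = mex{1,2,3} = 0
g(10) = mex{1,2,3,4} = 0
g(11) = mex{0,2,3} = 1
g(12) = mex{0,2,3,4} = 1
So g(12) = 1.
Grundy values for heap D (subtraction set {4, 6}):
g(0) = mex{} = 0
g(1) = mex{} = 0
g(2) = mex{} = 0
g(3) = mex{} = 0
g(4) = mex{0} = 1
g(5) = mex{0} = 1
g(6) = mex{0} = 1
g(7) = mex{0} = 1
So g(7) = 1.
The value of a disjunctive sum is the nim-sum of the parts.
Combined value = 1 XOR 20 XOR 1 XOR 1 = 21.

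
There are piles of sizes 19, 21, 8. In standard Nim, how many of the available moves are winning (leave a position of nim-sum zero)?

1

Write each in binary and XOR column by column:
  10011  (19)
  10101  (21)
  01000  (8)
  -----
  01110  (14)
The overall nim-sum is X = 14. A pile of size p has a winning move iff p XOR X < p (reduce it to p XOR X).
  19: 19 XOR 14 = 29 ≥ 19 — no move.
  21: 21 XOR 14 = 27 ≥ 21 — no move.
  8: 8 XOR 14 = 6 < 8 — winning move (to 6).
That gives 1 winning move.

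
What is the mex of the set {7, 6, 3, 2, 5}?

0 is not in the set, so the mex is 0.

0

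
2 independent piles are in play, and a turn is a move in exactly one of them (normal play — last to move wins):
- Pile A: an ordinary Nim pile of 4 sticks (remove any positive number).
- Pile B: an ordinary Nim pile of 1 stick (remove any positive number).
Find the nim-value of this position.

5

Pile A is a plain Nim pile of size 4, so its Grundy value is 4.
Pile B is a plain Nim pile of size 1, so its Grundy value is 1.
The value of a disjunctive sum is the nim-sum of the parts.
Combined value = 4 XOR 1 = 5.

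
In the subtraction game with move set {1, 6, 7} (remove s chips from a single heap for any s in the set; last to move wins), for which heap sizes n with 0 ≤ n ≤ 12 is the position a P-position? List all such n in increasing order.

0, 2, 4, 12

Build the Grundy sequence with g(k) = mex{g(k−s) : s ∈ {1, 6, 7}, s ≤ k}:
k:     0  1  2  3  4  5  6  7  8  9 10 11 12
g(k):  0  1  0  1  0  1  2  3  2  3  2  3  0
The P-positions (g = 0) in 0..12 are 0, 2, 4, 12.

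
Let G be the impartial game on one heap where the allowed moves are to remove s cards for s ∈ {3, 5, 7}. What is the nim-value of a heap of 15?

Build the Grundy sequence with g(k) = mex{g(k−s) : s ∈ {3, 5, 7}, s ≤ k}:
k:     0  1  2  3  4  5  6  7  8  9 10 11 12 13 14 15
g(k):  0  0  0  1  1  1  2  2  2  3  0  0  0  1  1  1
So g(15) = 1.

1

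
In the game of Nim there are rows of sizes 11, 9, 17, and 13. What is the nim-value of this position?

30

Write each in binary and XOR column by column:
  01011  (11)
  01001  (9)
  10001  (17)
  01101  (13)
  -----
  11110  (30)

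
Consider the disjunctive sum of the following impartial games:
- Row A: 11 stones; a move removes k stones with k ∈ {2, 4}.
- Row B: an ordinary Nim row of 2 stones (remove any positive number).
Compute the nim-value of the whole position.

For row A, compute g(0), g(1), … with moves {2, 4}:
k:     0  1  2  3  4  5  6  7  8  9 10 11
g(k):  0  0  1  1  2  2  0  0  1  1  2  2
So g(11) = 2.
Row B is a plain Nim row of size 2, so its Grundy value is 2.
By the Sprague-Grundy theorem, the Grundy value of a sum of independent games is the XOR of the component values.
Combined value = 2 ⊕ 2 = 0.

0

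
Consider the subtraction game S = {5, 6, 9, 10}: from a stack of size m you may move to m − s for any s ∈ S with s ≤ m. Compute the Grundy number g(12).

Grundy values for subtraction set {5, 6, 9, 10}:
k:     0  1  2  3  4  5  6  7  8  9 10 11 12
g(k):  0  0  0  0  0  1  1  1  1  1  2  2  2
So g(12) = 2.

2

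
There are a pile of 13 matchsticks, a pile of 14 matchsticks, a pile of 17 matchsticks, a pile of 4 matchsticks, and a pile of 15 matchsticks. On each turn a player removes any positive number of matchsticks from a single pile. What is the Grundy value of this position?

In binary:
  01101  (13)
  01110  (14)
  10001  (17)
  00100  (4)
  01111  (15)
  -----
  11001  (25)

25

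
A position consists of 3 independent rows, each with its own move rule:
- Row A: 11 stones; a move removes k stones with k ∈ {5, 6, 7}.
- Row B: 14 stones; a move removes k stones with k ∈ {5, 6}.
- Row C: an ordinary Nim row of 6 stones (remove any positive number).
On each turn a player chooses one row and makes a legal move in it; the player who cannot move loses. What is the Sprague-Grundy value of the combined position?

Grundy values for row A (subtraction set {5, 6, 7}):
g(0) = mex{} = 0
g(1) = mex{} = 0
g(2) = mex{} = 0
g(3) = mex{} = 0
g(4) = mex{} = 0
g(5) = mex{0} = 1
g(6) = mex{0} = 1
g(7) = mex{0} = 1
g(8) = mex{0} = 1
g(9) = mex{0} = 1
g(10) = mex{0,1} = 2
g(11) = mex{0,1} = 2
So g(11) = 2.
Grundy values for row B (subtraction set {5, 6}):
k:     0  1  2  3  4  5  6  7  8  9 10 11 12 13 14
g(k):  0  0  0  0  0  1  1  1  1  1  2  0  0  0  0
So g(14) = 0.
Row C is a plain Nim row of size 6, so its Grundy value is 6.
The value of a disjunctive sum is the nim-sum of the parts.
Combined value = 2 ⊕ 0 ⊕ 6 = 4.

4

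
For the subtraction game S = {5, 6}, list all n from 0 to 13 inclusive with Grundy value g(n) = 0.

0, 1, 2, 3, 4, 11, 12, 13

Compute g(0), g(1), … for moves {5, 6}:
g(0) = mex{} = 0
g(1) = mex{} = 0
g(2) = mex{} = 0
g(3) = mex{} = 0
g(4) = mex{} = 0
g(5) = mex{0} = 1
g(6) = mex{0} = 1
g(7) = mex{0} = 1
g(8) = mex{0} = 1
g(9) = mex{0} = 1
g(10) = mex{0,1} = 2
g(11) = mex{1} = 0
g(12) = mex{1} = 0
g(13) = mex{1} = 0
The P-positions (g = 0) in 0..13 are 0, 1, 2, 3, 4, 11, 12, 13.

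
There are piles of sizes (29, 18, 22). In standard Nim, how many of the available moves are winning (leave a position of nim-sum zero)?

Nim-sum: 29 ^ 18 ^ 22 = 25.
The overall nim-sum is X = 25. A pile of size p has a winning move iff p XOR X < p (reduce it to p XOR X).
  29: 29 XOR 25 = 4 < 29 — winning move (to 4).
  18: 18 XOR 25 = 11 < 18 — winning move (to 11).
  22: 22 XOR 25 = 15 < 22 — winning move (to 15).
That gives 3 winning moves.

3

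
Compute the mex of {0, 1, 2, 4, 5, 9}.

3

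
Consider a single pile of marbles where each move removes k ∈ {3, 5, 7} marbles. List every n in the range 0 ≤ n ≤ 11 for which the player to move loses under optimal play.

Grundy values for subtraction set {3, 5, 7}:
g(0) = mex{} = 0
g(1) = mex{} = 0
g(2) = mex{} = 0
g(3) = mex{0} = 1
g(4) = mex{0} = 1
g(5) = mex{0} = 1
g(6) = mex{0,1} = 2
g(7) = mex{0,1} = 2
g(8) = mex{0,1} = 2
g(9) = mex{0,1,2} = 3
g(10) = mex{1,2} = 0
g(11) = mex{1,2} = 0
The P-positions (g = 0) in 0..11 are 0, 1, 2, 10, 11.

0, 1, 2, 10, 11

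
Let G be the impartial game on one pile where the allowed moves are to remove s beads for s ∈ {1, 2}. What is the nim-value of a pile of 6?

Grundy values for subtraction set {1, 2}:
k:     0  1  2  3  4  5  6
g(k):  0  1  2  0  1  2  0
So g(6) = 0.

0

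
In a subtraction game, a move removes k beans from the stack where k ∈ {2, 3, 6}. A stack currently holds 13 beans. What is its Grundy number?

2

Grundy values for subtraction set {2, 3, 6}:
g(0) = mex{} = 0
g(1) = mex{} = 0
g(2) = mex{0} = 1
g(3) = mex{0} = 1
g(4) = mex{0,1} = 2
g(5) = mex{1} = 0
g(6) = mex{0,1,2} = 3
g(7) = mex{0,2} = 1
g(8) = mex{0,1,3} = 2
g(9) = mex{1,3} = 0
g(10) = mex{1,2} = 0
g(11) = mex{0,2} = 1
g(12) = mex{0,3} = 1
g(13) = mex{0,1} = 2
So g(13) = 2.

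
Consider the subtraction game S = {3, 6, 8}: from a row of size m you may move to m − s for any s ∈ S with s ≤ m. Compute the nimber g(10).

3

Compute g(0), g(1), … for moves {3, 6, 8}:
g(0) = mex{} = 0
g(1) = mex{} = 0
g(2) = mex{} = 0
g(3) = mex{0} = 1
g(4) = mex{0} = 1
g(5) = mex{0} = 1
g(6) = mex{0,1} = 2
g(7) = mex{0,1} = 2
g(8) = mex{0,1} = 2
g(9) = mex{0,1,2} = 3
g(10) = mex{0,1,2} = 3
So g(10) = 3.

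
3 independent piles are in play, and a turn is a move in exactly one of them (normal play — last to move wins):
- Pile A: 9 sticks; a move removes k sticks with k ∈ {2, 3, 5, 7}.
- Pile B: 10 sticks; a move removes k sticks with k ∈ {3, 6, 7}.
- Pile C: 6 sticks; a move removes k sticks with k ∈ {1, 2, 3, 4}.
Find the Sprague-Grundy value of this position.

1

Grundy values for pile A (subtraction set {2, 3, 5, 7}):
k:     0  1  2  3  4  5  6  7  8  9
g(k):  0  0  1  1  2  2  3  3  4  0
So g(9) = 0.
Grundy values for pile B (subtraction set {3, 6, 7}):
g(0) = mex{} = 0
g(1) = mex{} = 0
g(2) = mex{} = 0
g(3) = mex{0} = 1
g(4) = mex{0} = 1
g(5) = mex{0} = 1
g(6) = mex{0,1} = 2
g(7) = mex{0,1} = 2
g(8) = mex{0,1} = 2
g(9) = mex{0,1,2} = 3
g(10) = mex{1,2} = 0
So g(10) = 0.
Build the Grundy sequence for pile C with g(k) = mex{g(k−s) : s ∈ {1, 2, 3, 4}, s ≤ k}:
g(0) = mex{} = 0
g(1) = mex{0} = 1
g(2) = mex{0,1} = 2
g(3) = mex{0,1,2} = 3
g(4) = mex{0,1,2,3} = 4
g(5) = mex{1,2,3,4} = 0
g(6) = mex{0,2,3,4} = 1
So g(6) = 1.
The value of a disjunctive sum is the nim-sum of the parts.
Combined value = 0 ⊕ 0 ⊕ 1 = 1.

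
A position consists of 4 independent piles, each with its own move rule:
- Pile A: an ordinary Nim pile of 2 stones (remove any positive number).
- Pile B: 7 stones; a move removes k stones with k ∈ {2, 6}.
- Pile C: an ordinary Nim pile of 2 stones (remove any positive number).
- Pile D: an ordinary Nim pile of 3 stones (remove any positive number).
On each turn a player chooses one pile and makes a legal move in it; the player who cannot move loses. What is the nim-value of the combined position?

2

Pile A is a plain Nim pile of size 2, so its Grundy value is 2.
For pile B, compute g(0), g(1), … with moves {2, 6}:
g(0) = mex{} = 0
g(1) = mex{} = 0
g(2) = mex{0} = 1
g(3) = mex{0} = 1
g(4) = mex{1} = 0
g(5) = mex{1} = 0
g(6) = mex{0} = 1
g(7) = mex{0} = 1
So g(7) = 1.
Pile C is a plain Nim pile of size 2, so its Grundy value is 2.
Pile D is a plain Nim pile of size 3, so its Grundy value is 3.
The value of a disjunctive sum is the nim-sum of the parts.
Combined value = 2 XOR 1 XOR 2 XOR 3 = 2.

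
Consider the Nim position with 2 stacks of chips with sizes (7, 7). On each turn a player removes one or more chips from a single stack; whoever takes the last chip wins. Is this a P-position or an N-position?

P-position

Compute the nim-sum pairwise:
7 ^ 7 = 0
The nim-sum is 0, so this is a P-position: the player to move is in a losing position under optimal play.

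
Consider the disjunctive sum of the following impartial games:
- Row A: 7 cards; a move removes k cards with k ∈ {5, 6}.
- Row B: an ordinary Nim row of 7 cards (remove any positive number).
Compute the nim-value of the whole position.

6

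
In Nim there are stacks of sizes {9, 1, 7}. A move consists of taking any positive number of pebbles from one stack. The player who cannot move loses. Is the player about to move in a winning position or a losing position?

Winning position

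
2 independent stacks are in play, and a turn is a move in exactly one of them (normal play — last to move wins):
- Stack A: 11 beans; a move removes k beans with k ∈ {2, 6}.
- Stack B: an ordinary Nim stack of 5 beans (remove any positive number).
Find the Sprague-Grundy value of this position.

4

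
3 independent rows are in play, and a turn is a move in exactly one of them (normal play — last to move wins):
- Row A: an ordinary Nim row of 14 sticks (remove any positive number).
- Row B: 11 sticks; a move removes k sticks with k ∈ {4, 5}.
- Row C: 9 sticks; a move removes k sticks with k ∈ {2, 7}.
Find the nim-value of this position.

14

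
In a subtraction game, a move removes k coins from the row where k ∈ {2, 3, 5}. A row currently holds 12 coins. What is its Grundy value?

2

Build the Grundy sequence with g(k) = mex{g(k−s) : s ∈ {2, 3, 5}, s ≤ k}:
k:     0  1  2  3  4  5  6  7  8  9 10 11 12
g(k):  0  0  1  1  2  2  3  0  0  1  1  2  2
So g(12) = 2.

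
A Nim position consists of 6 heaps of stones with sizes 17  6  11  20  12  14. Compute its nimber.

Bitwise XOR of the heap sizes:
  10001  (17)
  00110  (6)
  01011  (11)
  10100  (20)
  01100  (12)
  01110  (14)
  -----
  01010  (10)

10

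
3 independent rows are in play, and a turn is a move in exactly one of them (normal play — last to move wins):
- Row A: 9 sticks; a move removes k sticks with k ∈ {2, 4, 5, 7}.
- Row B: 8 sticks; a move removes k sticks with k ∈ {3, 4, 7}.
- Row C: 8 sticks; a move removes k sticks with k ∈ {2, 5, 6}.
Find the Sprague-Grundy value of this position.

2

Grundy values for row A (subtraction set {2, 4, 5, 7}):
k:     0  1  2  3  4  5  6  7  8  9
g(k):  0  0  1  1  2  2  3  3  4  0
So g(9) = 0.
Build the Grundy sequence for row B with g(k) = mex{g(k−s) : s ∈ {3, 4, 7}, s ≤ k}:
k:     0  1  2  3  4  5  6  7  8
g(k):  0  0  0  1  1  1  2  2  2
So g(8) = 2.
For row C, compute g(0), g(1), … with moves {2, 5, 6}:
k:     0  1  2  3  4  5  6  7  8
g(k):  0  0  1  1  0  2  1  3  0
So g(8) = 0.
By the Sprague-Grundy theorem, the Grundy value of a sum of independent games is the XOR of the component values.
Combined value = 0 XOR 2 XOR 0 = 2.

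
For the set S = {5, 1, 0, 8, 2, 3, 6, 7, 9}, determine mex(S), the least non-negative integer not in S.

4

The values 0, 1, 2, 3 are all present; 4 is the first non-negative integer missing from the set.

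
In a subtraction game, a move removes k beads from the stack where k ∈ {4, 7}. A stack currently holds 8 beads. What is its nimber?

Grundy values for subtraction set {4, 7}:
k:     0  1  2  3  4  5  6  7  8
g(k):  0  0  0  0  1  1  1  1  2
So g(8) = 2.

2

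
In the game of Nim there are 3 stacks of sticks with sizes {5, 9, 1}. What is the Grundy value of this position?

13

In binary:
  0101  (5)
  1001  (9)
  0001  (1)
  ----
  1101  (13)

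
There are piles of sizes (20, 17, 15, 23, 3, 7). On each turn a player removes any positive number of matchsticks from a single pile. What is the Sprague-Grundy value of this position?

25

Bitwise XOR of the heap sizes:
  10100  (20)
  10001  (17)
  01111  (15)
  10111  (23)
  00011  (3)
  00111  (7)
  -----
  11001  (25)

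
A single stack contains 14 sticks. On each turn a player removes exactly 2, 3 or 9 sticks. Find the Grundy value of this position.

1

Compute g(0), g(1), … for moves {2, 3, 9}:
k:     0  1  2  3  4  5  6  7  8  9 10 11 12 13 14
g(k):  0  0  1  1  2  0  0  1  1  2  2  0  0  1  1
So g(14) = 1.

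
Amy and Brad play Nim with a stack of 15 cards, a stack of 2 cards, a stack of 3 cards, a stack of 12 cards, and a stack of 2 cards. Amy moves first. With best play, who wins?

Compute the nim-sum pairwise:
15 XOR 2 = 13
13 XOR 3 = 14
14 XOR 12 = 2
2 XOR 2 = 0
The nim-sum is 0, so this is a P-position: the player to move is in a losing position under optimal play; Amy is about to move from it and so loses — Brad wins.

Brad wins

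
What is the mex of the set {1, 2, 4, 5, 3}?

0

0 is not in the set, so the mex is 0.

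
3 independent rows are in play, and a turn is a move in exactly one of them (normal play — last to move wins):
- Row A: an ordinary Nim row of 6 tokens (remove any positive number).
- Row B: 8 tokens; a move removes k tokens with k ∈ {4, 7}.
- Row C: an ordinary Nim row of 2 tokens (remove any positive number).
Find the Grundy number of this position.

6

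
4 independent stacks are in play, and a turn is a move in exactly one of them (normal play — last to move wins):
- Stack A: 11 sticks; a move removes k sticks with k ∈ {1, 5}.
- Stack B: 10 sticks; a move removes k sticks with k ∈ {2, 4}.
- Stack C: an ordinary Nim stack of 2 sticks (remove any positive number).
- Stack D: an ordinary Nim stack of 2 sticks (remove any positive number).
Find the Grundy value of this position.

3

Build the Grundy sequence for stack A with g(k) = mex{g(k−s) : s ∈ {1, 5}, s ≤ k}:
g(0) = mex{} = 0
g(1) = mex{0} = 1
g(2) = mex{1} = 0
g(3) = mex{0} = 1
g(4) = mex{1} = 0
g(5) = mex{0} = 1
g(6) = mex{1} = 0
g(7) = mex{0} = 1
g(8) = mex{1} = 0
g(9) = mex{0} = 1
g(10) = mex{1} = 0
g(11) = mex{0} = 1
So g(11) = 1.
Grundy values for stack B (subtraction set {2, 4}):
g(0) = mex{} = 0
g(1) = mex{} = 0
g(2) = mex{0} = 1
g(3) = mex{0} = 1
g(4) = mex{0,1} = 2
g(5) = mex{0,1} = 2
g(6) = mex{1,2} = 0
g(7) = mex{1,2} = 0
g(8) = mex{0,2} = 1
g(9) = mex{0,2} = 1
g(10) = mex{0,1} = 2
So g(10) = 2.
Stack C is a plain Nim stack of size 2, so its Grundy value is 2.
Stack D is a plain Nim stack of size 2, so its Grundy value is 2.
By the Sprague-Grundy theorem, the Grundy value of a sum of independent games is the XOR of the component values.
Combined value = 1 ⊕ 2 ⊕ 2 ⊕ 2 = 3.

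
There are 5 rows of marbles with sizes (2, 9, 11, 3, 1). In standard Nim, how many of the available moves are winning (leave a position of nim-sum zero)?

3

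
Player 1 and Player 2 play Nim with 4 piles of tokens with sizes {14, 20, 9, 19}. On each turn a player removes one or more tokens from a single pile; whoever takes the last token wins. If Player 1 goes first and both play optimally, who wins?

Bitwise XOR of the heap sizes:
  01110  (14)
  10100  (20)
  01001  (9)
  10011  (19)
  -----
  00000  (0)
The nim-sum is 0, so this is a P-position: the player to move is in a losing position under optimal play; Player 1 is about to move from it and so loses — Player 2 wins.

Player 2 wins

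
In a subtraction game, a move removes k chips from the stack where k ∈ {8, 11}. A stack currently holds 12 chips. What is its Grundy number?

Grundy values for subtraction set {8, 11}:
g(0) = mex{} = 0
g(1) = mex{} = 0
g(2) = mex{} = 0
g(3) = mex{} = 0
g(4) = mex{} = 0
g(5) = mex{} = 0
g(6) = mex{} = 0
g(7) = mex{} = 0
g(8) = mex{0} = 1
g(9) = mex{0} = 1
g(10) = mex{0} = 1
g(11) = mex{0} = 1
g(12) = mex{0} = 1
So g(12) = 1.

1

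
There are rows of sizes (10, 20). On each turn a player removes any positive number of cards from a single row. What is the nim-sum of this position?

30

Nim-sum: 10 XOR 20 = 30.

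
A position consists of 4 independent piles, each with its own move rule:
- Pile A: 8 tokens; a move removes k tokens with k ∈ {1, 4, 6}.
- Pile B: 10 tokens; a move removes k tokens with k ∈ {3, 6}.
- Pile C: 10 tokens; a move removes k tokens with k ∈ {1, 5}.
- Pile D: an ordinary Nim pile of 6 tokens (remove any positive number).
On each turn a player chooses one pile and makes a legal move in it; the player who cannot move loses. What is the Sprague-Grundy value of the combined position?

Build the Grundy sequence for pile A with g(k) = mex{g(k−s) : s ∈ {1, 4, 6}, s ≤ k}:
k:     0  1  2  3  4  5  6  7  8
g(k):  0  1  0  1  2  0  1  0  1
So g(8) = 1.
Build the Grundy sequence for pile B with g(k) = mex{g(k−s) : s ∈ {3, 6}, s ≤ k}:
g(0) = mex{} = 0
g(1) = mex{} = 0
g(2) = mex{} = 0
g(3) = mex{0} = 1
g(4) = mex{0} = 1
g(5) = mex{0} = 1
g(6) = mex{0,1} = 2
g(7) = mex{0,1} = 2
g(8) = mex{0,1} = 2
g(9) = mex{1,2} = 0
g(10) = mex{1,2} = 0
So g(10) = 0.
Build the Grundy sequence for pile C with g(k) = mex{g(k−s) : s ∈ {1, 5}, s ≤ k}:
g(0) = mex{} = 0
g(1) = mex{0} = 1
g(2) = mex{1} = 0
g(3) = mex{0} = 1
g(4) = mex{1} = 0
g(5) = mex{0} = 1
g(6) = mex{1} = 0
g(7) = mex{0} = 1
g(8) = mex{1} = 0
g(9) = mex{0} = 1
g(10) = mex{1} = 0
So g(10) = 0.
Pile D is a plain Nim pile of size 6, so its Grundy value is 6.
By the Sprague-Grundy theorem, the Grundy value of a sum of independent games is the XOR of the component values.
Combined value = 1 XOR 0 XOR 0 XOR 6 = 7.

7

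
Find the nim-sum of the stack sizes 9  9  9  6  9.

6

Nim-sum: 9 ^ 9 ^ 9 ^ 6 ^ 9 = 6.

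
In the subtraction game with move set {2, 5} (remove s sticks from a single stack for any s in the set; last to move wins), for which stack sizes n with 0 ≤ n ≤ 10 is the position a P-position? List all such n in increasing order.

Grundy values for subtraction set {2, 5}:
g(0) = mex{} = 0
g(1) = mex{} = 0
g(2) = mex{0} = 1
g(3) = mex{0} = 1
g(4) = mex{1} = 0
g(5) = mex{0,1} = 2
g(6) = mex{0} = 1
g(7) = mex{1,2} = 0
g(8) = mex{1} = 0
g(9) = mex{0} = 1
g(10) = mex{0,2} = 1
The P-positions (g = 0) in 0..10 are 0, 1, 4, 7, 8.

0, 1, 4, 7, 8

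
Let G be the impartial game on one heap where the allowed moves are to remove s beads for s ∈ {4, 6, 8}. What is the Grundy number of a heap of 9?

Build the Grundy sequence with g(k) = mex{g(k−s) : s ∈ {4, 6, 8}, s ≤ k}:
k:     0  1  2  3  4  5  6  7  8  9
g(k):  0  0  0  0  1  1  1  1  2  2
So g(9) = 2.

2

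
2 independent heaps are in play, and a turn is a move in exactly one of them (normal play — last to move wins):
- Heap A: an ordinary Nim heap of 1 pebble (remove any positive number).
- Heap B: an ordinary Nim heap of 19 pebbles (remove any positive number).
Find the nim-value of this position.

Heap A is a plain Nim heap of size 1, so its Grundy value is 1.
Heap B is a plain Nim heap of size 19, so its Grundy value is 19.
The value of a disjunctive sum is the nim-sum of the parts.
Combined value = 1 XOR 19 = 18.

18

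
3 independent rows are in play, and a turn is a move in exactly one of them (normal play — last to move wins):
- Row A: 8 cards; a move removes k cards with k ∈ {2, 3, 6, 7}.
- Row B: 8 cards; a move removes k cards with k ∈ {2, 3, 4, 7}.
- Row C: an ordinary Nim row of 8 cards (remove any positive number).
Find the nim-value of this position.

Build the Grundy sequence for row A with g(k) = mex{g(k−s) : s ∈ {2, 3, 6, 7}, s ≤ k}:
g(0) = mex{} = 0
g(1) = mex{} = 0
g(2) = mex{0} = 1
g(3) = mex{0} = 1
g(4) = mex{0,1} = 2
g(5) = mex{1} = 0
g(6) = mex{0,1,2} = 3
g(7) = mex{0,2} = 1
g(8) = mex{0,1,3} = 2
So g(8) = 2.
For row B, compute g(0), g(1), … with moves {2, 3, 4, 7}:
g(0) = mex{} = 0
g(1) = mex{} = 0
g(2) = mex{0} = 1
g(3) = mex{0} = 1
g(4) = mex{0,1} = 2
g(5) = mex{0,1} = 2
g(6) = mex{1,2} = 0
g(7) = mex{0,1,2} = 3
g(8) = mex{0,2} = 1
So g(8) = 1.
Row C is a plain Nim row of size 8, so its Grundy value is 8.
The value of a disjunctive sum is the nim-sum of the parts.
Combined value = 2 XOR 1 XOR 8 = 11.

11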